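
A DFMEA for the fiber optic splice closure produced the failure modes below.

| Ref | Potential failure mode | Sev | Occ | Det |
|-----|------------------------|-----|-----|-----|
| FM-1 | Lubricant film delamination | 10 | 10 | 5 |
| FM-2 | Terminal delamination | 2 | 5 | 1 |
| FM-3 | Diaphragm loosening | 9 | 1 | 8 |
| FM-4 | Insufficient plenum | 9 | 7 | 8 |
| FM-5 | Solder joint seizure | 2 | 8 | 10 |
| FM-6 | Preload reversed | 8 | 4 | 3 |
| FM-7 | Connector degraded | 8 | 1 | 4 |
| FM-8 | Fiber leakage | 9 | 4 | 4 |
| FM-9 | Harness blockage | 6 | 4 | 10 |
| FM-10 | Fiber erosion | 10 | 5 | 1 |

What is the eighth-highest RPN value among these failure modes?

RPN = Severity × Occurrence × Detection:
  FM-1: 10 × 10 × 5 = 500
  FM-2: 2 × 5 × 1 = 10
  FM-3: 9 × 1 × 8 = 72
  FM-4: 9 × 7 × 8 = 504
  FM-5: 2 × 8 × 10 = 160
  FM-6: 8 × 4 × 3 = 96
  FM-7: 8 × 1 × 4 = 32
  FM-8: 9 × 4 × 4 = 144
  FM-9: 6 × 4 × 10 = 240
  FM-10: 10 × 5 × 1 = 50
Sorted descending: 504, 500, 240, 160, 144, 96, 72, 50, 32, 10.
The eighth-highest RPN is 50 (FM-10).

50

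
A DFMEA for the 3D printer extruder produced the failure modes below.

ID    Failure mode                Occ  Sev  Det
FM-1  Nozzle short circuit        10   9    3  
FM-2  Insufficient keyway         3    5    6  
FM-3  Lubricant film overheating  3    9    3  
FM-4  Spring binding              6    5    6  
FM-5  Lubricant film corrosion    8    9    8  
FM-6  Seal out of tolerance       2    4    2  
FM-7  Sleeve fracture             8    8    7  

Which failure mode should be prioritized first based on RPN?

FM-5

RPN = Severity × Occurrence × Detection:
  FM-1: 9 × 10 × 3 = 270
  FM-2: 5 × 3 × 6 = 90
  FM-3: 9 × 3 × 3 = 81
  FM-4: 5 × 6 × 6 = 180
  FM-5: 9 × 8 × 8 = 576
  FM-6: 4 × 2 × 2 = 16
  FM-7: 8 × 8 × 7 = 448
Highest RPN is 576 → FM-5.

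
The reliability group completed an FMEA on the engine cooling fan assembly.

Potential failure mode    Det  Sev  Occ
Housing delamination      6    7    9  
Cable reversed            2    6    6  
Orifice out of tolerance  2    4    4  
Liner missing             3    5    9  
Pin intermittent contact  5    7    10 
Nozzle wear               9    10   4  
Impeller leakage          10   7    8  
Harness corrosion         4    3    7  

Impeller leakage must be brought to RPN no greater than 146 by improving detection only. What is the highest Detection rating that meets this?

Impeller leakage: S=7, O=8, D=10 → current RPN = 560.
Fixed product = 56. Need 56 × D ≤ 146, so D ≤ 146/56 = 2.61.
Maximum integer Detection rating = 2 (gives RPN 112; D=3 would give 168 > 146).

2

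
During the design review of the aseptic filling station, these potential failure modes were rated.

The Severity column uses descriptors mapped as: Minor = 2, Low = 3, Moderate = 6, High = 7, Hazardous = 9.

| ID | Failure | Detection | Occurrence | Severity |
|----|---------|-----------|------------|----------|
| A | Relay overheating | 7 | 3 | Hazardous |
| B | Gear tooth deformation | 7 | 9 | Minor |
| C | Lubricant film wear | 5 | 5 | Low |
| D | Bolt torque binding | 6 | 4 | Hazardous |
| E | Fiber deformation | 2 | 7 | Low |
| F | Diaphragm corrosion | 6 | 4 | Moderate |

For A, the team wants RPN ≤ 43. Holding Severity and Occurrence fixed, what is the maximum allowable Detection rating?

1

A: S=9, O=3, D=7 → current RPN = 189.
Fixed product = 27. Need 27 × D ≤ 43, so D ≤ 43/27 = 1.59.
Maximum integer Detection rating = 1 (gives RPN 27; D=2 would give 54 > 43).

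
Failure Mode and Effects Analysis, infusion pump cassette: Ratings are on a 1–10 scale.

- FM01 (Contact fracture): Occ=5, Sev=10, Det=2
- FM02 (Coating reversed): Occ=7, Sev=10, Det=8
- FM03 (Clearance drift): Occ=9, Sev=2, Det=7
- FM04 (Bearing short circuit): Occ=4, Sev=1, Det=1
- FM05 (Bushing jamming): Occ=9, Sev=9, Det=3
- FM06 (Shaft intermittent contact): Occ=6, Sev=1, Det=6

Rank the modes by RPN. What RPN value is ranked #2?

243

RPN = Severity × Occurrence × Detection:
  FM01: 10 × 5 × 2 = 100
  FM02: 10 × 7 × 8 = 560
  FM03: 2 × 9 × 7 = 126
  FM04: 1 × 4 × 1 = 4
  FM05: 9 × 9 × 3 = 243
  FM06: 1 × 6 × 6 = 36
Sorted descending: 560, 243, 126, 100, 36, 4.
The second-highest RPN is 243 (FM05).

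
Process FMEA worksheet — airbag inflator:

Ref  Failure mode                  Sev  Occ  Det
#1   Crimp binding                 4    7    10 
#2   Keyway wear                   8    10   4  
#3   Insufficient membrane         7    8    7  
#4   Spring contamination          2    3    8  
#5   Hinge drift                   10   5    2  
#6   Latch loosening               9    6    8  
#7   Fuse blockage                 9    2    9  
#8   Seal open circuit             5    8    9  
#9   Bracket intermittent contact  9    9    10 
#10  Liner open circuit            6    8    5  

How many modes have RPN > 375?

3

RPN = Severity × Occurrence × Detection:
  #1: 4 × 7 × 10 = 280
  #2: 8 × 10 × 4 = 320
  #3: 7 × 8 × 7 = 392
  #4: 2 × 3 × 8 = 48
  #5: 10 × 5 × 2 = 100
  #6: 9 × 6 × 8 = 432
  #7: 9 × 2 × 9 = 162
  #8: 5 × 8 × 9 = 360
  #9: 9 × 9 × 10 = 810
  #10: 6 × 8 × 5 = 240
Modes with RPN > 375: #3 (392), #6 (432), #9 (810) → 3.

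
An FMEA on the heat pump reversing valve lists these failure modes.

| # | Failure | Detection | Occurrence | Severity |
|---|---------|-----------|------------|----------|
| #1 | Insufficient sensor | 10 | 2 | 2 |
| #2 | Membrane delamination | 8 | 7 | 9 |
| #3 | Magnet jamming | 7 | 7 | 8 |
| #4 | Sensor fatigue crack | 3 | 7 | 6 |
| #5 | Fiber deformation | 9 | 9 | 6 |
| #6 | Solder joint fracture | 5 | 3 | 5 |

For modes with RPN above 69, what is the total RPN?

RPN = Severity × Occurrence × Detection:
  #1: 2 × 2 × 10 = 40
  #2: 9 × 7 × 8 = 504
  #3: 8 × 7 × 7 = 392
  #4: 6 × 7 × 3 = 126
  #5: 6 × 9 × 9 = 486
  #6: 5 × 3 × 5 = 75
RPN > 69: #2 (504), #3 (392), #4 (126), #5 (486), #6 (75).
Sum: 504 + 392 + 126 + 486 + 75 = 1583.

1583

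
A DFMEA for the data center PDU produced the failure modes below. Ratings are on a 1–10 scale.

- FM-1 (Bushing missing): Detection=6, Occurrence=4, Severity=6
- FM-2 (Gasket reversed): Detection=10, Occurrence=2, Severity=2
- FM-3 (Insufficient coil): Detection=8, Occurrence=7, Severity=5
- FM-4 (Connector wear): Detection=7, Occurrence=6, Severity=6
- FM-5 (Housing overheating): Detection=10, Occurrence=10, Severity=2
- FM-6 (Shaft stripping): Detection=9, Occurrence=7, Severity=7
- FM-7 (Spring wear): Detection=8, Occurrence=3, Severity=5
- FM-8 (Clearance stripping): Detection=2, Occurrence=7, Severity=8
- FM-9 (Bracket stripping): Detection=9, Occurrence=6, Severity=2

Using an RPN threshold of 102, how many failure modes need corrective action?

RPN = Severity × Occurrence × Detection:
  FM-1: 6 × 4 × 6 = 144
  FM-2: 2 × 2 × 10 = 40
  FM-3: 5 × 7 × 8 = 280
  FM-4: 6 × 6 × 7 = 252
  FM-5: 2 × 10 × 10 = 200
  FM-6: 7 × 7 × 9 = 441
  FM-7: 5 × 3 × 8 = 120
  FM-8: 8 × 7 × 2 = 112
  FM-9: 2 × 6 × 9 = 108
Modes with RPN ≥ 102: FM-1 (144), FM-3 (280), FM-4 (252), FM-5 (200), FM-6 (441), FM-7 (120), FM-8 (112), FM-9 (108) → 8.

8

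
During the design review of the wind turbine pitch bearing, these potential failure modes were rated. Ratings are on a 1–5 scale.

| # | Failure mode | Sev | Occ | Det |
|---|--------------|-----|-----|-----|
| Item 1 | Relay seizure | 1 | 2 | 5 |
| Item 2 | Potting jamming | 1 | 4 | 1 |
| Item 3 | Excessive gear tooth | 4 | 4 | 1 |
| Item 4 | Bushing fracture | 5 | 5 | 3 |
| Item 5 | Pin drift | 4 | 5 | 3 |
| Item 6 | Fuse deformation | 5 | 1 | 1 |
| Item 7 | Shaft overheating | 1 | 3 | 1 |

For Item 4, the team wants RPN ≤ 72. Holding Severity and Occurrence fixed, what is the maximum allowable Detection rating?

Item 4: S=5, O=5, D=3 → current RPN = 75.
Fixed product = 25. Need 25 × D ≤ 72, so D ≤ 72/25 = 2.88.
Maximum integer Detection rating = 2 (gives RPN 50; D=3 would give 75 > 72).

2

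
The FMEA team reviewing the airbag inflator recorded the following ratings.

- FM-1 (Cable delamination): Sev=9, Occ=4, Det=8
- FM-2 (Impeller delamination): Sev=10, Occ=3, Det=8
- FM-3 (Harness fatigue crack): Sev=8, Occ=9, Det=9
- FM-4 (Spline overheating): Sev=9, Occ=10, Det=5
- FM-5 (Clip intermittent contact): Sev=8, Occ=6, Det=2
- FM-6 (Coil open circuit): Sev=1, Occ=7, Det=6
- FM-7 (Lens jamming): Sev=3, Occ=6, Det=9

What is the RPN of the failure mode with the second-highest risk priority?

450

RPN = Severity × Occurrence × Detection:
  FM-1: 9 × 4 × 8 = 288
  FM-2: 10 × 3 × 8 = 240
  FM-3: 8 × 9 × 9 = 648
  FM-4: 9 × 10 × 5 = 450
  FM-5: 8 × 6 × 2 = 96
  FM-6: 1 × 7 × 6 = 42
  FM-7: 3 × 6 × 9 = 162
Sorted descending: 648, 450, 288, 240, 162, 96, 42.
The second-highest RPN is 450 (FM-4).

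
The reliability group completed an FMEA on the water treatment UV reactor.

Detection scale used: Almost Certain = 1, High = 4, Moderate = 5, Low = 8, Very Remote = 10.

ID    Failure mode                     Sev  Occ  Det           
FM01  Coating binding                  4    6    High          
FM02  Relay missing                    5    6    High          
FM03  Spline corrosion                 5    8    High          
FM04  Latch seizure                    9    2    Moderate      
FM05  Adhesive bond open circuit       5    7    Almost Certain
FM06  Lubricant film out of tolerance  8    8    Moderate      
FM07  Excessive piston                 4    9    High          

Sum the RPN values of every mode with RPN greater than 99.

RPN = Severity × Occurrence × Detection:
  FM01: 4 × 6 × 4 = 96
  FM02: 5 × 6 × 4 = 120
  FM03: 5 × 8 × 4 = 160
  FM04: 9 × 2 × 5 = 90
  FM05: 5 × 7 × 1 = 35
  FM06: 8 × 8 × 5 = 320
  FM07: 4 × 9 × 4 = 144
RPN > 99: FM02 (120), FM03 (160), FM06 (320), FM07 (144).
Sum: 120 + 160 + 320 + 144 = 744.

744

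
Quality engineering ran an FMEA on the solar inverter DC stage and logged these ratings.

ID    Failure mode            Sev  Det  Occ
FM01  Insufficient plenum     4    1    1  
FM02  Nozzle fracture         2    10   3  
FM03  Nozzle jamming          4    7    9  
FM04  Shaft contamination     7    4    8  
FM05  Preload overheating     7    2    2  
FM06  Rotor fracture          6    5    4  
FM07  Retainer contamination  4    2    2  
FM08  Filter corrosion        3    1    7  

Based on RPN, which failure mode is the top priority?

FM03

RPN = Severity × Occurrence × Detection:
  FM01: 4 × 1 × 1 = 4
  FM02: 2 × 3 × 10 = 60
  FM03: 4 × 9 × 7 = 252
  FM04: 7 × 8 × 4 = 224
  FM05: 7 × 2 × 2 = 28
  FM06: 6 × 4 × 5 = 120
  FM07: 4 × 2 × 2 = 16
  FM08: 3 × 7 × 1 = 21
Highest RPN is 252 → FM03.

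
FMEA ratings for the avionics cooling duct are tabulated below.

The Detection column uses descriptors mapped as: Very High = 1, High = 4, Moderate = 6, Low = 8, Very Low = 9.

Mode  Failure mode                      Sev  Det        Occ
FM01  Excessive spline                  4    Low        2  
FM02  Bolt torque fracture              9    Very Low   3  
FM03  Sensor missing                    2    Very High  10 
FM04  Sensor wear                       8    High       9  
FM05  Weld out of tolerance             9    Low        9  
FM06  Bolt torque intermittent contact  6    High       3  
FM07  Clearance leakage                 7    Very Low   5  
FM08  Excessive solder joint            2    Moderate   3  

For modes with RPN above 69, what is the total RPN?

1566

RPN = Severity × Occurrence × Detection:
  FM01: 4 × 2 × 8 = 64
  FM02: 9 × 3 × 9 = 243
  FM03: 2 × 10 × 1 = 20
  FM04: 8 × 9 × 4 = 288
  FM05: 9 × 9 × 8 = 648
  FM06: 6 × 3 × 4 = 72
  FM07: 7 × 5 × 9 = 315
  FM08: 2 × 3 × 6 = 36
RPN > 69: FM02 (243), FM04 (288), FM05 (648), FM06 (72), FM07 (315).
Sum: 243 + 288 + 648 + 72 + 315 = 1566.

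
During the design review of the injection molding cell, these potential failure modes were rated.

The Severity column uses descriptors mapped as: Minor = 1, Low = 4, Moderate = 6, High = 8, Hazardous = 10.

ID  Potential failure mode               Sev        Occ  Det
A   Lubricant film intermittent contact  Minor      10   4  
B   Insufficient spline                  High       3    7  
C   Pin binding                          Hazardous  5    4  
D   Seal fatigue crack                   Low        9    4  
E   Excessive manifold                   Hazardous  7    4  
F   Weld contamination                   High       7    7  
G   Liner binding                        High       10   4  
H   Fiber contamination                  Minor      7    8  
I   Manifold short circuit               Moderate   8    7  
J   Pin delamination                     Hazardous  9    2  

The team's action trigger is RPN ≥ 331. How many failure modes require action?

2

RPN = Severity × Occurrence × Detection:
  A: 1 × 10 × 4 = 40
  B: 8 × 3 × 7 = 168
  C: 10 × 5 × 4 = 200
  D: 4 × 9 × 4 = 144
  E: 10 × 7 × 4 = 280
  F: 8 × 7 × 7 = 392
  G: 8 × 10 × 4 = 320
  H: 1 × 7 × 8 = 56
  I: 6 × 8 × 7 = 336
  J: 10 × 9 × 2 = 180
Modes with RPN ≥ 331: F (392), I (336) → 2.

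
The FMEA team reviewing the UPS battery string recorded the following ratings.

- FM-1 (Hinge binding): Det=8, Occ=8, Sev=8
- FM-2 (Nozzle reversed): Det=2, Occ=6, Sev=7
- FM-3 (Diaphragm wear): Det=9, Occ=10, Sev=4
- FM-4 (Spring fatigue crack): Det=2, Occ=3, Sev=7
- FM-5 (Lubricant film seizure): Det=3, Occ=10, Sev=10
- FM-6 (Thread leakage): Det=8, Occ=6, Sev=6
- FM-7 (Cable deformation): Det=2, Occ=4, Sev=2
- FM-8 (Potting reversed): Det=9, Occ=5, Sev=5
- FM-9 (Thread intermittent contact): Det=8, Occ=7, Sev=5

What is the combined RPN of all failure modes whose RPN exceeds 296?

1172

RPN = Severity × Occurrence × Detection:
  FM-1: 8 × 8 × 8 = 512
  FM-2: 7 × 6 × 2 = 84
  FM-3: 4 × 10 × 9 = 360
  FM-4: 7 × 3 × 2 = 42
  FM-5: 10 × 10 × 3 = 300
  FM-6: 6 × 6 × 8 = 288
  FM-7: 2 × 4 × 2 = 16
  FM-8: 5 × 5 × 9 = 225
  FM-9: 5 × 7 × 8 = 280
RPN > 296: FM-1 (512), FM-3 (360), FM-5 (300).
Sum: 512 + 360 + 300 = 1172.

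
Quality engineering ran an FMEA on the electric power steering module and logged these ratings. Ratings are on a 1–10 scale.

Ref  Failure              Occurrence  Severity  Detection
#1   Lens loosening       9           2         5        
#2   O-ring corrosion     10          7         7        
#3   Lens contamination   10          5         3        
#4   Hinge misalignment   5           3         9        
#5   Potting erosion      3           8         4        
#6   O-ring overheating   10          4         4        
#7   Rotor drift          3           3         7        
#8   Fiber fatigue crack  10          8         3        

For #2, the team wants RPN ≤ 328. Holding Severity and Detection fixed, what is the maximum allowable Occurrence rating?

#2: S=7, O=10, D=7 → current RPN = 490.
Fixed product = 49. Need 49 × O ≤ 328, so O ≤ 328/49 = 6.69.
Maximum integer Occurrence rating = 6 (gives RPN 294; O=7 would give 343 > 328).

6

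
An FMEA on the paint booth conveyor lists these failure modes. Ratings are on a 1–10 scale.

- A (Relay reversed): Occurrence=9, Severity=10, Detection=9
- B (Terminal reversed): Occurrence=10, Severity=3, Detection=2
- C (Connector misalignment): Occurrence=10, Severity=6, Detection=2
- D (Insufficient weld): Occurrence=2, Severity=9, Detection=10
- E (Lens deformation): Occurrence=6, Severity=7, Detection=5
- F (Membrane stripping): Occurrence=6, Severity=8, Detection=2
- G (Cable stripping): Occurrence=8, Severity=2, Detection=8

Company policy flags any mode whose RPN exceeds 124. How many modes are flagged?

RPN = Severity × Occurrence × Detection:
  A: 10 × 9 × 9 = 810
  B: 3 × 10 × 2 = 60
  C: 6 × 10 × 2 = 120
  D: 9 × 2 × 10 = 180
  E: 7 × 6 × 5 = 210
  F: 8 × 6 × 2 = 96
  G: 2 × 8 × 8 = 128
Modes with RPN > 124: A (810), D (180), E (210), G (128) → 4.

4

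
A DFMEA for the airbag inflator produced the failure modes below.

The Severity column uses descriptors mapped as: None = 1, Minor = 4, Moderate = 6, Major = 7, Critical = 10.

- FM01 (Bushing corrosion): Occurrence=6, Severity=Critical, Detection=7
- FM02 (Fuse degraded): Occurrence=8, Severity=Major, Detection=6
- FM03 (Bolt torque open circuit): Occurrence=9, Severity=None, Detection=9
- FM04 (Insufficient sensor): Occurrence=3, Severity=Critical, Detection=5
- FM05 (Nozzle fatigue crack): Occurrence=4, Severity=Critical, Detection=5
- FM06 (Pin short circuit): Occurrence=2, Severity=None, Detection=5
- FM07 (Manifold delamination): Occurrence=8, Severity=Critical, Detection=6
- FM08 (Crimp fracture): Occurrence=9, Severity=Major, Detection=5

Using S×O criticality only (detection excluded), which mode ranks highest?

FM07

Criticality = Severity × Occurrence:
  FM01: 10 × 6 = 60
  FM02: 7 × 8 = 56
  FM03: 1 × 9 = 9
  FM04: 10 × 3 = 30
  FM05: 10 × 4 = 40
  FM06: 1 × 2 = 2
  FM07: 10 × 8 = 80
  FM08: 7 × 9 = 63
Highest criticality is 80 → FM07.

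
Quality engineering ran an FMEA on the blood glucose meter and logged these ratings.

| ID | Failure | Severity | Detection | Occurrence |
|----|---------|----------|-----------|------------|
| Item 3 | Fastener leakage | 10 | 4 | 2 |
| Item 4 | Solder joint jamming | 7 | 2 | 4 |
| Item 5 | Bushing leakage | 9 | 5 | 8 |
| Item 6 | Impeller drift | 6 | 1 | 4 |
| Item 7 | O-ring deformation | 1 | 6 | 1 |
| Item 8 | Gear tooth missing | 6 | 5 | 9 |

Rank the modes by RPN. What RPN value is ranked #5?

24

RPN = Severity × Occurrence × Detection:
  Item 3: 10 × 2 × 4 = 80
  Item 4: 7 × 4 × 2 = 56
  Item 5: 9 × 8 × 5 = 360
  Item 6: 6 × 4 × 1 = 24
  Item 7: 1 × 1 × 6 = 6
  Item 8: 6 × 9 × 5 = 270
Sorted descending: 360, 270, 80, 56, 24, 6.
The fifth-highest RPN is 24 (Item 6).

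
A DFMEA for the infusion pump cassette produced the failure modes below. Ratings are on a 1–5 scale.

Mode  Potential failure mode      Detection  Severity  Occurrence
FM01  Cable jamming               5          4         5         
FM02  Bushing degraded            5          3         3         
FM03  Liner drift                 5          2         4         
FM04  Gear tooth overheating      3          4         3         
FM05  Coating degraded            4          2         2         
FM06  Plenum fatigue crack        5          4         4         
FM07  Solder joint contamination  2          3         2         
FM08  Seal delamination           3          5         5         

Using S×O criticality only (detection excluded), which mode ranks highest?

FM08

Criticality = Severity × Occurrence:
  FM01: 4 × 5 = 20
  FM02: 3 × 3 = 9
  FM03: 2 × 4 = 8
  FM04: 4 × 3 = 12
  FM05: 2 × 2 = 4
  FM06: 4 × 4 = 16
  FM07: 3 × 2 = 6
  FM08: 5 × 5 = 25
Highest criticality is 25 → FM08.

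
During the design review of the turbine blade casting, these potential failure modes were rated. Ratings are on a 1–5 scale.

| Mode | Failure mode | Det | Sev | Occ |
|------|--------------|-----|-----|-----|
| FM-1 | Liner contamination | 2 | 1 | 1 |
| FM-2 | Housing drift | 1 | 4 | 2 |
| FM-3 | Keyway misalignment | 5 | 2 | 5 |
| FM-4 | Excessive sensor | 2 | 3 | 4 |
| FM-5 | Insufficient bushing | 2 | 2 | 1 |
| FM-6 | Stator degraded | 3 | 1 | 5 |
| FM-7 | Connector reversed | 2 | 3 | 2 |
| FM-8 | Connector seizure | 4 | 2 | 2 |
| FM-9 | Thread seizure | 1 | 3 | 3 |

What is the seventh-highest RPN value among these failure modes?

8

RPN = Severity × Occurrence × Detection:
  FM-1: 1 × 1 × 2 = 2
  FM-2: 4 × 2 × 1 = 8
  FM-3: 2 × 5 × 5 = 50
  FM-4: 3 × 4 × 2 = 24
  FM-5: 2 × 1 × 2 = 4
  FM-6: 1 × 5 × 3 = 15
  FM-7: 3 × 2 × 2 = 12
  FM-8: 2 × 2 × 4 = 16
  FM-9: 3 × 3 × 1 = 9
Sorted descending: 50, 24, 16, 15, 12, 9, 8, 4, 2.
The seventh-highest RPN is 8 (FM-2).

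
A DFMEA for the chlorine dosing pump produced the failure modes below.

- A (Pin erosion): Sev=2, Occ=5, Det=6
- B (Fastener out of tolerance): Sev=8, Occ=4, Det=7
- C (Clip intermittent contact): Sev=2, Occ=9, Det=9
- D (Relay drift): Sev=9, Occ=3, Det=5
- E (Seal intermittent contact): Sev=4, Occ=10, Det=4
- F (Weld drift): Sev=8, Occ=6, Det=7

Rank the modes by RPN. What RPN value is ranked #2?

224

RPN = Severity × Occurrence × Detection:
  A: 2 × 5 × 6 = 60
  B: 8 × 4 × 7 = 224
  C: 2 × 9 × 9 = 162
  D: 9 × 3 × 5 = 135
  E: 4 × 10 × 4 = 160
  F: 8 × 6 × 7 = 336
Sorted descending: 336, 224, 162, 160, 135, 60.
The second-highest RPN is 224 (B).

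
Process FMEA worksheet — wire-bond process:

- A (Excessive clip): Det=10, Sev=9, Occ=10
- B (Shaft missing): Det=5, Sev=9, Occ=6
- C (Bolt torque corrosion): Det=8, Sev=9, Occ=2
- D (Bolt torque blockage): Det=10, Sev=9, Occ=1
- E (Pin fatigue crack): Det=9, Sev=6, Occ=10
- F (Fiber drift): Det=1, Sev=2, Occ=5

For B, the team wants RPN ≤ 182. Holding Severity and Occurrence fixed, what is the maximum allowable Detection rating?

3

B: S=9, O=6, D=5 → current RPN = 270.
Fixed product = 54. Need 54 × D ≤ 182, so D ≤ 182/54 = 3.37.
Maximum integer Detection rating = 3 (gives RPN 162; D=4 would give 216 > 182).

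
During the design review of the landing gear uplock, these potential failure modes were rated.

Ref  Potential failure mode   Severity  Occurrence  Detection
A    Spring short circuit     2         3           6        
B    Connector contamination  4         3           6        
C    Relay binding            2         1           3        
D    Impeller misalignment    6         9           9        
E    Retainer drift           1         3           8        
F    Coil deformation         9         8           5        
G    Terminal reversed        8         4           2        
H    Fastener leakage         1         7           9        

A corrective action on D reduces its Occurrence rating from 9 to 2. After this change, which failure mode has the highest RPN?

F

RPN = Severity × Occurrence × Detection:
  A: 2 × 3 × 6 = 36
  B: 4 × 3 × 6 = 72
  C: 2 × 1 × 3 = 6
  D: 6 × 9 × 9 = 486
  E: 1 × 3 × 8 = 24
  F: 9 × 8 × 5 = 360
  G: 8 × 4 × 2 = 64
  H: 1 × 7 × 9 = 63
After action: D → 6 × 2 × 9 = 108.
Revised RPNs: F=360, D=108, B=72, G=64, H=63, A=36, E=24, C=6.
Highest is now F (360).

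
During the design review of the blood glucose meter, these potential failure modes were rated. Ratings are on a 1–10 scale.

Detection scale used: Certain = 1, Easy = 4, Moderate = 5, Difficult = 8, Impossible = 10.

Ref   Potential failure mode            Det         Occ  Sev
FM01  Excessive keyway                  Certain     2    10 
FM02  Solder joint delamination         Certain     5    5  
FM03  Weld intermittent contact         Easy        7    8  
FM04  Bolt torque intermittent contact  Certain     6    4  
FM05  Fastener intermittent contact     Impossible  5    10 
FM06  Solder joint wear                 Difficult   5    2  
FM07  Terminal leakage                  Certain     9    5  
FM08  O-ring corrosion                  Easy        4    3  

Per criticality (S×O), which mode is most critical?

Criticality = Severity × Occurrence:
  FM01: 10 × 2 = 20
  FM02: 5 × 5 = 25
  FM03: 8 × 7 = 56
  FM04: 4 × 6 = 24
  FM05: 10 × 5 = 50
  FM06: 2 × 5 = 10
  FM07: 5 × 9 = 45
  FM08: 3 × 4 = 12
Highest criticality is 56 → FM03.

FM03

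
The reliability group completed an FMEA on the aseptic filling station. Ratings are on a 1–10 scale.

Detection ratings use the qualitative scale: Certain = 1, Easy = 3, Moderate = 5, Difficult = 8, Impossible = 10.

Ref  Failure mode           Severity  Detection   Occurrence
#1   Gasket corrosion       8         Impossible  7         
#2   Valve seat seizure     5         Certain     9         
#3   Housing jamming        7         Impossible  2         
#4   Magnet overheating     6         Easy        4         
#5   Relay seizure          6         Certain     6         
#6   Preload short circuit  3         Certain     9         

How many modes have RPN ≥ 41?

4

RPN = Severity × Occurrence × Detection:
  #1: 8 × 7 × 10 = 560
  #2: 5 × 9 × 1 = 45
  #3: 7 × 2 × 10 = 140
  #4: 6 × 4 × 3 = 72
  #5: 6 × 6 × 1 = 36
  #6: 3 × 9 × 1 = 27
Modes with RPN ≥ 41: #1 (560), #2 (45), #3 (140), #4 (72) → 4.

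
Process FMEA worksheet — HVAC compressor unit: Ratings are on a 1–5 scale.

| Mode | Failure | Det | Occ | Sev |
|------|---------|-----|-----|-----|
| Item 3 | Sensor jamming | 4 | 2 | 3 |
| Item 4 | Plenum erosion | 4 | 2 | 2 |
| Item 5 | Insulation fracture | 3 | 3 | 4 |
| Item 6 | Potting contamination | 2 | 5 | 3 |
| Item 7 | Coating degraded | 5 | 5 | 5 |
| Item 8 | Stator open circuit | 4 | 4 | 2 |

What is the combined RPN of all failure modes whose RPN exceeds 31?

RPN = Severity × Occurrence × Detection:
  Item 3: 3 × 2 × 4 = 24
  Item 4: 2 × 2 × 4 = 16
  Item 5: 4 × 3 × 3 = 36
  Item 6: 3 × 5 × 2 = 30
  Item 7: 5 × 5 × 5 = 125
  Item 8: 2 × 4 × 4 = 32
RPN > 31: Item 5 (36), Item 7 (125), Item 8 (32).
Sum: 36 + 125 + 32 = 193.

193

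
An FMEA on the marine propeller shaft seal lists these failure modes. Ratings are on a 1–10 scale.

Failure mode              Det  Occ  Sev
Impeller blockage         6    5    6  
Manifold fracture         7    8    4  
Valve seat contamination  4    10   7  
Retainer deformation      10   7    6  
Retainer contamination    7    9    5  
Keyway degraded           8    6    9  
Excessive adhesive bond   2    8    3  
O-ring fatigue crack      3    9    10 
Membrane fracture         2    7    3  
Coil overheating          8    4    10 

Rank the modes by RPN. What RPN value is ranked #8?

180

RPN = Severity × Occurrence × Detection:
  Impeller blockage: 6 × 5 × 6 = 180
  Manifold fracture: 4 × 8 × 7 = 224
  Valve seat contamination: 7 × 10 × 4 = 280
  Retainer deformation: 6 × 7 × 10 = 420
  Retainer contamination: 5 × 9 × 7 = 315
  Keyway degraded: 9 × 6 × 8 = 432
  Excessive adhesive bond: 3 × 8 × 2 = 48
  O-ring fatigue crack: 10 × 9 × 3 = 270
  Membrane fracture: 3 × 7 × 2 = 42
  Coil overheating: 10 × 4 × 8 = 320
Sorted descending: 432, 420, 320, 315, 280, 270, 224, 180, 48, 42.
The eighth-highest RPN is 180 (Impeller blockage).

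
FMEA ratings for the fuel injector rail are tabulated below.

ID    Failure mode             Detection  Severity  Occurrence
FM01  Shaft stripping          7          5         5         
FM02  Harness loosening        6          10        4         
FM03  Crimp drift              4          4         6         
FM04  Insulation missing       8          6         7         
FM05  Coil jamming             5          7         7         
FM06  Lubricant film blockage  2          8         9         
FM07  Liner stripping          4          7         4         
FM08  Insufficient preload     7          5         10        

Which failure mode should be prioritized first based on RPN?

FM08

RPN = Severity × Occurrence × Detection:
  FM01: 5 × 5 × 7 = 175
  FM02: 10 × 4 × 6 = 240
  FM03: 4 × 6 × 4 = 96
  FM04: 6 × 7 × 8 = 336
  FM05: 7 × 7 × 5 = 245
  FM06: 8 × 9 × 2 = 144
  FM07: 7 × 4 × 4 = 112
  FM08: 5 × 10 × 7 = 350
Highest RPN is 350 → FM08.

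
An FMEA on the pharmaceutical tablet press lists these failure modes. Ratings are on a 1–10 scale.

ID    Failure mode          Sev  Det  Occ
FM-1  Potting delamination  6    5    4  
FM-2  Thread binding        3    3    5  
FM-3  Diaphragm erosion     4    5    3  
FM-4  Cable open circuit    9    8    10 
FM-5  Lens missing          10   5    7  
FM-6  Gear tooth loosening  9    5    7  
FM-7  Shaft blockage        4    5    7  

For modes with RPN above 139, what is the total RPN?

RPN = Severity × Occurrence × Detection:
  FM-1: 6 × 4 × 5 = 120
  FM-2: 3 × 5 × 3 = 45
  FM-3: 4 × 3 × 5 = 60
  FM-4: 9 × 10 × 8 = 720
  FM-5: 10 × 7 × 5 = 350
  FM-6: 9 × 7 × 5 = 315
  FM-7: 4 × 7 × 5 = 140
RPN > 139: FM-4 (720), FM-5 (350), FM-6 (315), FM-7 (140).
Sum: 720 + 350 + 315 + 140 = 1525.

1525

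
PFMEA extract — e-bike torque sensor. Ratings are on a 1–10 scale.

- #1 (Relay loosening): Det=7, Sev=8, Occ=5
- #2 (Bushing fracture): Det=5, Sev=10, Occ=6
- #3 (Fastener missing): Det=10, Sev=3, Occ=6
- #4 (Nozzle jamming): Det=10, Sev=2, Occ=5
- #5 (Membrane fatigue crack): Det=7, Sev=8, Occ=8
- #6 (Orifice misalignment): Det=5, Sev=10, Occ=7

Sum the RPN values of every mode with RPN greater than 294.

1098

RPN = Severity × Occurrence × Detection:
  #1: 8 × 5 × 7 = 280
  #2: 10 × 6 × 5 = 300
  #3: 3 × 6 × 10 = 180
  #4: 2 × 5 × 10 = 100
  #5: 8 × 8 × 7 = 448
  #6: 10 × 7 × 5 = 350
RPN > 294: #2 (300), #5 (448), #6 (350).
Sum: 300 + 448 + 350 = 1098.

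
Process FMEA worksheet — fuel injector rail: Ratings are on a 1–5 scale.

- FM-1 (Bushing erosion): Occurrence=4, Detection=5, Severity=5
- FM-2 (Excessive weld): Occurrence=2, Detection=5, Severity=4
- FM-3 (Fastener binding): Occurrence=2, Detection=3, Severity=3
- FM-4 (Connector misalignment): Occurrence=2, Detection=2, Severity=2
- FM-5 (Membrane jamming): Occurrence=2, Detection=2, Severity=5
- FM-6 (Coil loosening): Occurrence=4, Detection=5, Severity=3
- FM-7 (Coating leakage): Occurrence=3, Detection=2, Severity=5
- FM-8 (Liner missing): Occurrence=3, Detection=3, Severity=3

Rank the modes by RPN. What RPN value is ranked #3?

RPN = Severity × Occurrence × Detection:
  FM-1: 5 × 4 × 5 = 100
  FM-2: 4 × 2 × 5 = 40
  FM-3: 3 × 2 × 3 = 18
  FM-4: 2 × 2 × 2 = 8
  FM-5: 5 × 2 × 2 = 20
  FM-6: 3 × 4 × 5 = 60
  FM-7: 5 × 3 × 2 = 30
  FM-8: 3 × 3 × 3 = 27
Sorted descending: 100, 60, 40, 30, 27, 20, 18, 8.
The third-highest RPN is 40 (FM-2).

40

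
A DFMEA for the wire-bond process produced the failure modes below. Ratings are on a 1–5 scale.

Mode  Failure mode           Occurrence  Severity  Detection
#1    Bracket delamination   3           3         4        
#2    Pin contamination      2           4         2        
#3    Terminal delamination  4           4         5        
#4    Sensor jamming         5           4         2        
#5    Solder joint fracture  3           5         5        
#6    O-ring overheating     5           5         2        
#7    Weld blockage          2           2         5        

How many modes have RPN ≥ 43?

3

RPN = Severity × Occurrence × Detection:
  #1: 3 × 3 × 4 = 36
  #2: 4 × 2 × 2 = 16
  #3: 4 × 4 × 5 = 80
  #4: 4 × 5 × 2 = 40
  #5: 5 × 3 × 5 = 75
  #6: 5 × 5 × 2 = 50
  #7: 2 × 2 × 5 = 20
Modes with RPN ≥ 43: #3 (80), #5 (75), #6 (50) → 3.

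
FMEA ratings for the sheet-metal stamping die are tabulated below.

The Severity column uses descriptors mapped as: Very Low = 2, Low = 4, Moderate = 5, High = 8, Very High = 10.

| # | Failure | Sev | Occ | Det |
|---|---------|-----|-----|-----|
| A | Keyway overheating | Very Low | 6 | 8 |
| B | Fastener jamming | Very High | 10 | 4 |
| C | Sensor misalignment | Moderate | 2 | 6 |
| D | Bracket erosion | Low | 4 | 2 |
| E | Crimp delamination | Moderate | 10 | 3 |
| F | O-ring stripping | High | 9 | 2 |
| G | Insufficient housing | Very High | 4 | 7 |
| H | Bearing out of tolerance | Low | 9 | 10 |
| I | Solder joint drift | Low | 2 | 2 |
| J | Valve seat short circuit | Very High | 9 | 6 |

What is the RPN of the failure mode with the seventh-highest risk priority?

RPN = Severity × Occurrence × Detection:
  A: 2 × 6 × 8 = 96
  B: 10 × 10 × 4 = 400
  C: 5 × 2 × 6 = 60
  D: 4 × 4 × 2 = 32
  E: 5 × 10 × 3 = 150
  F: 8 × 9 × 2 = 144
  G: 10 × 4 × 7 = 280
  H: 4 × 9 × 10 = 360
  I: 4 × 2 × 2 = 16
  J: 10 × 9 × 6 = 540
Sorted descending: 540, 400, 360, 280, 150, 144, 96, 60, 32, 16.
The seventh-highest RPN is 96 (A).

96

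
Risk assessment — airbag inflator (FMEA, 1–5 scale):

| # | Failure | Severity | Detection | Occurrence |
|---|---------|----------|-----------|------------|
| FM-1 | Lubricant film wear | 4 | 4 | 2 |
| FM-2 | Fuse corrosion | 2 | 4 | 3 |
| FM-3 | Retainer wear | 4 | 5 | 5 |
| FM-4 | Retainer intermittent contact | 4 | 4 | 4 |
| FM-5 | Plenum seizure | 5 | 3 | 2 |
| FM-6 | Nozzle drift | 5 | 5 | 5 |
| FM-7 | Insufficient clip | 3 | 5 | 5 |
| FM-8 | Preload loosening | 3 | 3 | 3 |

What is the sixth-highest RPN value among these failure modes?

30

RPN = Severity × Occurrence × Detection:
  FM-1: 4 × 2 × 4 = 32
  FM-2: 2 × 3 × 4 = 24
  FM-3: 4 × 5 × 5 = 100
  FM-4: 4 × 4 × 4 = 64
  FM-5: 5 × 2 × 3 = 30
  FM-6: 5 × 5 × 5 = 125
  FM-7: 3 × 5 × 5 = 75
  FM-8: 3 × 3 × 3 = 27
Sorted descending: 125, 100, 75, 64, 32, 30, 27, 24.
The sixth-highest RPN is 30 (FM-5).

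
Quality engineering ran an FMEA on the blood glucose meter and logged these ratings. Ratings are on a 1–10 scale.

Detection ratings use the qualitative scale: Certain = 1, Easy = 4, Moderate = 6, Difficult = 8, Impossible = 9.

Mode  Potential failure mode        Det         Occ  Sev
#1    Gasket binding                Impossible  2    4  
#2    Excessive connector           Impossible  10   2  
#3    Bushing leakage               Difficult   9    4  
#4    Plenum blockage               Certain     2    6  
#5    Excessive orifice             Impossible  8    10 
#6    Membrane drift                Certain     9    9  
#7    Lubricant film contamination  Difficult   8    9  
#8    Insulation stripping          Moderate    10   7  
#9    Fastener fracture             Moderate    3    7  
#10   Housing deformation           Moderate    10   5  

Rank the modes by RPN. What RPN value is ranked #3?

RPN = Severity × Occurrence × Detection:
  #1: 4 × 2 × 9 = 72
  #2: 2 × 10 × 9 = 180
  #3: 4 × 9 × 8 = 288
  #4: 6 × 2 × 1 = 12
  #5: 10 × 8 × 9 = 720
  #6: 9 × 9 × 1 = 81
  #7: 9 × 8 × 8 = 576
  #8: 7 × 10 × 6 = 420
  #9: 7 × 3 × 6 = 126
  #10: 5 × 10 × 6 = 300
Sorted descending: 720, 576, 420, 300, 288, 180, 126, 81, 72, 12.
The third-highest RPN is 420 (#8).

420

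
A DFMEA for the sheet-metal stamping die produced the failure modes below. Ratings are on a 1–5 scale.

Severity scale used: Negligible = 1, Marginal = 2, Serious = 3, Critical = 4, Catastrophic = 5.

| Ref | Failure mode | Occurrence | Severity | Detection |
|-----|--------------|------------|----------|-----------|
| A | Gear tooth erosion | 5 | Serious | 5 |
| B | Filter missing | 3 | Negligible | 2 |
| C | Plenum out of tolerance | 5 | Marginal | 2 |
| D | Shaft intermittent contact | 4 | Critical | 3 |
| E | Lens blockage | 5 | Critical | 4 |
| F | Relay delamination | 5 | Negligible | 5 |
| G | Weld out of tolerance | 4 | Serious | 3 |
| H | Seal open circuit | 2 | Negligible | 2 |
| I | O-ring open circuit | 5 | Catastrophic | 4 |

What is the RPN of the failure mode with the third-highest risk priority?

75

RPN = Severity × Occurrence × Detection:
  A: 3 × 5 × 5 = 75
  B: 1 × 3 × 2 = 6
  C: 2 × 5 × 2 = 20
  D: 4 × 4 × 3 = 48
  E: 4 × 5 × 4 = 80
  F: 1 × 5 × 5 = 25
  G: 3 × 4 × 3 = 36
  H: 1 × 2 × 2 = 4
  I: 5 × 5 × 4 = 100
Sorted descending: 100, 80, 75, 48, 36, 25, 20, 6, 4.
The third-highest RPN is 75 (A).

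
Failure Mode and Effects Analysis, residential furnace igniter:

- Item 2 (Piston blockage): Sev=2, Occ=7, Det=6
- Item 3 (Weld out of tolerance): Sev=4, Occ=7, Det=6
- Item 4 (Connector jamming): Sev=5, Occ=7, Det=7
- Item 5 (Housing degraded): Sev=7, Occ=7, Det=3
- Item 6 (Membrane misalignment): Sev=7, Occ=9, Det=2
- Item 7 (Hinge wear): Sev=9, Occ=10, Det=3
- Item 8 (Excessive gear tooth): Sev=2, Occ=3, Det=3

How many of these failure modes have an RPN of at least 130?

4

RPN = Severity × Occurrence × Detection:
  Item 2: 2 × 7 × 6 = 84
  Item 3: 4 × 7 × 6 = 168
  Item 4: 5 × 7 × 7 = 245
  Item 5: 7 × 7 × 3 = 147
  Item 6: 7 × 9 × 2 = 126
  Item 7: 9 × 10 × 3 = 270
  Item 8: 2 × 3 × 3 = 18
Modes with RPN ≥ 130: Item 3 (168), Item 4 (245), Item 5 (147), Item 7 (270) → 4.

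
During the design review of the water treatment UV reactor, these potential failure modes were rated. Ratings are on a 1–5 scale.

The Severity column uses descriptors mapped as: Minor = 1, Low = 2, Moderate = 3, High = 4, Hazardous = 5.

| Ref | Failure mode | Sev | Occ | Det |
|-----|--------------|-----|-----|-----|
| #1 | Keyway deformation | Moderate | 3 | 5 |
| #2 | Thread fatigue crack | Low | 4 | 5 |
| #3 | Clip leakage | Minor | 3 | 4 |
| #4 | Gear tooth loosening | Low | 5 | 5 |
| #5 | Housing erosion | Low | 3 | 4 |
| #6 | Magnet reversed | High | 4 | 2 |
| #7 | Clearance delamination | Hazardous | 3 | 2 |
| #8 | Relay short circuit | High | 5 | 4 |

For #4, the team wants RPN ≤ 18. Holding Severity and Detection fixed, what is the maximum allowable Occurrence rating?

#4: S=2, O=5, D=5 → current RPN = 50.
Fixed product = 10. Need 10 × O ≤ 18, so O ≤ 18/10 = 1.80.
Maximum integer Occurrence rating = 1 (gives RPN 10; O=2 would give 20 > 18).

1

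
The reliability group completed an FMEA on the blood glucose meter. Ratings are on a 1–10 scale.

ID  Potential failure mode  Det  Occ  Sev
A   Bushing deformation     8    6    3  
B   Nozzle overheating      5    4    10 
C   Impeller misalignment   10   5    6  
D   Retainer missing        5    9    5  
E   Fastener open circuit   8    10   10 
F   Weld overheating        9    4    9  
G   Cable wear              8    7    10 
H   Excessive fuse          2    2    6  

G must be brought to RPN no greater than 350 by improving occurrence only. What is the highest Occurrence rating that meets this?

4

G: S=10, O=7, D=8 → current RPN = 560.
Fixed product = 80. Need 80 × O ≤ 350, so O ≤ 350/80 = 4.38.
Maximum integer Occurrence rating = 4 (gives RPN 320; O=5 would give 400 > 350).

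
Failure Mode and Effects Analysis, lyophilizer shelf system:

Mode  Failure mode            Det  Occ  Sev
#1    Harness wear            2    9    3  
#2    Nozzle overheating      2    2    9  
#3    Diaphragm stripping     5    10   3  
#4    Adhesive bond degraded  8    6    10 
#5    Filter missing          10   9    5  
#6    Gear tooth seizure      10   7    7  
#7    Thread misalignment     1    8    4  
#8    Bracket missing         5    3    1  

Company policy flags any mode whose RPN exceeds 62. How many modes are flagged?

RPN = Severity × Occurrence × Detection:
  #1: 3 × 9 × 2 = 54
  #2: 9 × 2 × 2 = 36
  #3: 3 × 10 × 5 = 150
  #4: 10 × 6 × 8 = 480
  #5: 5 × 9 × 10 = 450
  #6: 7 × 7 × 10 = 490
  #7: 4 × 8 × 1 = 32
  #8: 1 × 3 × 5 = 15
Modes with RPN > 62: #3 (150), #4 (480), #5 (450), #6 (490) → 4.

4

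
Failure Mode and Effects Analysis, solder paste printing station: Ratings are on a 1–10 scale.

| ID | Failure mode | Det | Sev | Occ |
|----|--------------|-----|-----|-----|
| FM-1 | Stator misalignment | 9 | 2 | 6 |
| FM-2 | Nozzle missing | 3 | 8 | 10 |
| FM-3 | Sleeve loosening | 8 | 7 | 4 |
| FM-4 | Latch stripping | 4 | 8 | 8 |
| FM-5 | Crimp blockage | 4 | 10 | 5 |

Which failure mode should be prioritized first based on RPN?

RPN = Severity × Occurrence × Detection:
  FM-1: 2 × 6 × 9 = 108
  FM-2: 8 × 10 × 3 = 240
  FM-3: 7 × 4 × 8 = 224
  FM-4: 8 × 8 × 4 = 256
  FM-5: 10 × 5 × 4 = 200
Highest RPN is 256 → FM-4.

FM-4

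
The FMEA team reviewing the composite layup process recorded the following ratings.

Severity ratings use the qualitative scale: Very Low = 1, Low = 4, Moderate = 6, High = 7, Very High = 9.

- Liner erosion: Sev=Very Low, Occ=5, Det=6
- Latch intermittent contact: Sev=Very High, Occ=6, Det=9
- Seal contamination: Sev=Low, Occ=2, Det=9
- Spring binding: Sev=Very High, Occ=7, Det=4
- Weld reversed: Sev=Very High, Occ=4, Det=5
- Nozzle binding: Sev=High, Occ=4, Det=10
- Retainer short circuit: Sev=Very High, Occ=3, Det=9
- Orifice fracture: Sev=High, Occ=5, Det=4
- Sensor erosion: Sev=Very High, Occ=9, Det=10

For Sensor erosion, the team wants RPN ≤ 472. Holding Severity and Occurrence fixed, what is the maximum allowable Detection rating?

5

Sensor erosion: S=9, O=9, D=10 → current RPN = 810.
Fixed product = 81. Need 81 × D ≤ 472, so D ≤ 472/81 = 5.83.
Maximum integer Detection rating = 5 (gives RPN 405; D=6 would give 486 > 472).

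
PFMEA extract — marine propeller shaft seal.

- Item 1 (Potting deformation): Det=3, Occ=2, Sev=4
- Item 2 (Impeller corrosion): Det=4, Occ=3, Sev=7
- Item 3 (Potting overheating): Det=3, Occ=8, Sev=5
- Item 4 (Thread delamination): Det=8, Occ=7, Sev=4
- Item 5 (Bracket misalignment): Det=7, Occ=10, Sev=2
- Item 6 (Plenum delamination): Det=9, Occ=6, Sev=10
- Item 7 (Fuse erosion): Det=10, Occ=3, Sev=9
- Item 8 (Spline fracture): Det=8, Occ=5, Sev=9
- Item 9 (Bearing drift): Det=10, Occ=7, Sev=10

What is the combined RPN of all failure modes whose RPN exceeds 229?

RPN = Severity × Occurrence × Detection:
  Item 1: 4 × 2 × 3 = 24
  Item 2: 7 × 3 × 4 = 84
  Item 3: 5 × 8 × 3 = 120
  Item 4: 4 × 7 × 8 = 224
  Item 5: 2 × 10 × 7 = 140
  Item 6: 10 × 6 × 9 = 540
  Item 7: 9 × 3 × 10 = 270
  Item 8: 9 × 5 × 8 = 360
  Item 9: 10 × 7 × 10 = 700
RPN > 229: Item 6 (540), Item 7 (270), Item 8 (360), Item 9 (700).
Sum: 540 + 270 + 360 + 700 = 1870.

1870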